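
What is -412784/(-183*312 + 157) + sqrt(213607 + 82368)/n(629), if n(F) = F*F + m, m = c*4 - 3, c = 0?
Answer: 412784/56939 + 5*sqrt(11839)/395638 ≈ 7.2510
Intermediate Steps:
m = -3 (m = 0*4 - 3 = 0 - 3 = -3)
n(F) = -3 + F**2 (n(F) = F*F - 3 = F**2 - 3 = -3 + F**2)
-412784/(-183*312 + 157) + sqrt(213607 + 82368)/n(629) = -412784/(-183*312 + 157) + sqrt(213607 + 82368)/(-3 + 629**2) = -412784/(-57096 + 157) + sqrt(295975)/(-3 + 395641) = -412784/(-56939) + (5*sqrt(11839))/395638 = -412784*(-1/56939) + (5*sqrt(11839))*(1/395638) = 412784/56939 + 5*sqrt(11839)/395638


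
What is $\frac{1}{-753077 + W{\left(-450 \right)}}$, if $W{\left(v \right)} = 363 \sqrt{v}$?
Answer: $- \frac{753077}{567184263979} - \frac{5445 i \sqrt{2}}{567184263979} \approx -1.3277 \cdot 10^{-6} - 1.3577 \cdot 10^{-8} i$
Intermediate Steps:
$\frac{1}{-753077 + W{\left(-450 \right)}} = \frac{1}{-753077 + 363 \sqrt{-450}} = \frac{1}{-753077 + 363 \cdot 15 i \sqrt{2}} = \frac{1}{-753077 + 5445 i \sqrt{2}}$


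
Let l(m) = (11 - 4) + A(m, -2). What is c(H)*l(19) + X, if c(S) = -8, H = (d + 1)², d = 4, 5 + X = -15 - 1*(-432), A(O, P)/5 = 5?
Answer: 156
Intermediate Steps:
A(O, P) = 25 (A(O, P) = 5*5 = 25)
X = 412 (X = -5 + (-15 - 1*(-432)) = -5 + (-15 + 432) = -5 + 417 = 412)
l(m) = 32 (l(m) = (11 - 4) + 25 = 7 + 25 = 32)
H = 25 (H = (4 + 1)² = 5² = 25)
c(H)*l(19) + X = -8*32 + 412 = -256 + 412 = 156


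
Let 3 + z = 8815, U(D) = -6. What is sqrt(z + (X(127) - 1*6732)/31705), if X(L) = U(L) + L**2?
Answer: sqrt(8858182045955)/31705 ≈ 93.874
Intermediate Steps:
X(L) = -6 + L**2
z = 8812 (z = -3 + 8815 = 8812)
sqrt(z + (X(127) - 1*6732)/31705) = sqrt(8812 + ((-6 + 127**2) - 1*6732)/31705) = sqrt(8812 + ((-6 + 16129) - 6732)*(1/31705)) = sqrt(8812 + (16123 - 6732)*(1/31705)) = sqrt(8812 + 9391*(1/31705)) = sqrt(8812 + 9391/31705) = sqrt(279393851/31705) = sqrt(8858182045955)/31705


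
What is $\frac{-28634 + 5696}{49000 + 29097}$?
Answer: $- \frac{22938}{78097} \approx -0.29371$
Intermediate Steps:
$\frac{-28634 + 5696}{49000 + 29097} = - \frac{22938}{78097}$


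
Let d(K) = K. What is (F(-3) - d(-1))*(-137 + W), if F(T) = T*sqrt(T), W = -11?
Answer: -148 + 444*I*sqrt(3) ≈ -148.0 + 769.03*I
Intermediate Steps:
F(T) = T**(3/2)
(F(-3) - d(-1))*(-137 + W) = ((-3)**(3/2) - 1*(-1))*(-137 - 11) = (-3*I*sqrt(3) + 1)*(-148) = (1 - 3*I*sqrt(3))*(-148) = -148 + 444*I*sqrt(3)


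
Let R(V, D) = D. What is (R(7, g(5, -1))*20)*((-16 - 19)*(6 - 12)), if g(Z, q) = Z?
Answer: 21000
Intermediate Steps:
(R(7, g(5, -1))*20)*((-16 - 19)*(6 - 12)) = (5*20)*((-16 - 19)*(6 - 12)) = 100*(-35*(-6)) = 100*210 = 21000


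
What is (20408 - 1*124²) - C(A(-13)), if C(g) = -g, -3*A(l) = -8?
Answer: 15104/3 ≈ 5034.7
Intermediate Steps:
A(l) = 8/3 (A(l) = -⅓*(-8) = 8/3)
(20408 - 1*124²) - C(A(-13)) = (20408 - 1*124²) - (-1)*8/3 = (20408 - 1*15376) - 1*(-8/3) = (20408 - 15376) + 8/3 = 5032 + 8/3 = 15104/3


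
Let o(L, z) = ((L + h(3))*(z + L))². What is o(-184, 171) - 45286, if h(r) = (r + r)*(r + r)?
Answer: 3656490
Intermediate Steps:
h(r) = 4*r² (h(r) = (2*r)*(2*r) = 4*r²)
o(L, z) = (36 + L)²*(L + z)² (o(L, z) = ((L + 4*3²)*(z + L))² = ((L + 4*9)*(L + z))² = ((L + 36)*(L + z))² = ((36 + L)*(L + z))² = (36 + L)²*(L + z)²)
o(-184, 171) - 45286 = (36 - 184)²*(-184 + 171)² - 45286 = (-148)²*(-13)² - 45286 = 21904*169 - 45286 = 3701776 - 45286 = 3656490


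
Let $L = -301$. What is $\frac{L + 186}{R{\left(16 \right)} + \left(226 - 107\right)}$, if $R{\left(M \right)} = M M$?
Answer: $- \frac{23}{75} \approx -0.30667$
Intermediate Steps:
$R{\left(M \right)} = M^{2}$
$\frac{L + 186}{R{\left(16 \right)} + \left(226 - 107\right)} = \frac{-301 + 186}{16^{2} + \left(226 - 107\right)} = - \frac{115}{256 + 119} = - \frac{115}{375} = \left(-115\right) \frac{1}{375} = - \frac{23}{75}$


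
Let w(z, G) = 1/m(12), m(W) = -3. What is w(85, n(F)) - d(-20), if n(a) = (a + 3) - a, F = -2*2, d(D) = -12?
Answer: 35/3 ≈ 11.667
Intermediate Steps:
F = -4
n(a) = 3 (n(a) = (3 + a) - a = 3)
w(z, G) = -⅓ (w(z, G) = 1/(-3) = -⅓)
w(85, n(F)) - d(-20) = -⅓ - 1*(-12) = -⅓ + 12 = 35/3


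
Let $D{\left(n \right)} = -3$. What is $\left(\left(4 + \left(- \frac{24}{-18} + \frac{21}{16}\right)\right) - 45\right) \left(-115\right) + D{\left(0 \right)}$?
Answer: $\frac{211571}{48} \approx 4407.7$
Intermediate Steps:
$\left(\left(4 + \left(- \frac{24}{-18} + \frac{21}{16}\right)\right) - 45\right) \left(-115\right) + D{\left(0 \right)} = \left(\left(4 + \left(- \frac{24}{-18} + \frac{21}{16}\right)\right) - 45\right) \left(-115\right) - 3 = \left(\left(4 + \left(\left(-24\right) \left(- \frac{1}{18}\right) + 21 \cdot \frac{1}{16}\right)\right) - 45\right) \left(-115\right) - 3 = \left(\left(4 + \left(\frac{4}{3} + \frac{21}{16}\right)\right) - 45\right) \left(-115\right) - 3 = \left(\left(4 + \frac{127}{48}\right) - 45\right) \left(-115\right) - 3 = \left(\frac{319}{48} - 45\right) \left(-115\right) - 3 = \left(- \frac{1841}{48}\right) \left(-115\right) - 3 = \frac{211715}{48} - 3 = \frac{211571}{48}$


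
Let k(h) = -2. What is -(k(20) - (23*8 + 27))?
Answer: 213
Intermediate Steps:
-(k(20) - (23*8 + 27)) = -(-2 - (23*8 + 27)) = -(-2 - (184 + 27)) = -(-2 - 1*211) = -(-2 - 211) = -1*(-213) = 213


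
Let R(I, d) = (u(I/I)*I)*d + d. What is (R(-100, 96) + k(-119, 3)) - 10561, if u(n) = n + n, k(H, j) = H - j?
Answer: -29787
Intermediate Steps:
u(n) = 2*n
R(I, d) = d + 2*I*d (R(I, d) = ((2*(I/I))*I)*d + d = ((2*1)*I)*d + d = (2*I)*d + d = 2*I*d + d = d + 2*I*d)
(R(-100, 96) + k(-119, 3)) - 10561 = (96*(1 + 2*(-100)) + (-119 - 1*3)) - 10561 = (96*(1 - 200) + (-119 - 3)) - 10561 = (96*(-199) - 122) - 10561 = (-19104 - 122) - 10561 = -19226 - 10561 = -29787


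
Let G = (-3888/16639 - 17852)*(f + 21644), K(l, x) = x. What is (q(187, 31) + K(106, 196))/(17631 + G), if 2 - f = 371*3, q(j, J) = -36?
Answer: -2662240/6098897045219 ≈ -4.3651e-7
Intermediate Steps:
f = -1111 (f = 2 - 371*3 = 2 - 1*1113 = 2 - 1113 = -1111)
G = -6099190407428/16639 (G = (-3888/16639 - 17852)*(-1111 + 21644) = (-3888*1/16639 - 17852)*20533 = (-3888/16639 - 17852)*20533 = -297043316/16639*20533 = -6099190407428/16639 ≈ -3.6656e+8)
(q(187, 31) + K(106, 196))/(17631 + G) = (-36 + 196)/(17631 - 6099190407428/16639) = 160/(-6098897045219/16639) = 160*(-16639/6098897045219) = -2662240/6098897045219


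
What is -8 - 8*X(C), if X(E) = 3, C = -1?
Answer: -32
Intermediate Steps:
-8 - 8*X(C) = -8 - 8*3 = -8 - 24 = -32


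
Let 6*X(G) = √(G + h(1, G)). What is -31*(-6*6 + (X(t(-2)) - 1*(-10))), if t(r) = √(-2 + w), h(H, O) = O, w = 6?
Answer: 2387/3 ≈ 795.67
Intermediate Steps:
t(r) = 2 (t(r) = √(-2 + 6) = √4 = 2)
X(G) = √2*√G/6 (X(G) = √(G + G)/6 = √(2*G)/6 = (√2*√G)/6 = √2*√G/6)
-31*(-6*6 + (X(t(-2)) - 1*(-10))) = -31*(-6*6 + (√2*√2/6 - 1*(-10))) = -31*(-36 + (⅓ + 10)) = -31*(-36 + 31/3) = -31*(-77/3) = 2387/3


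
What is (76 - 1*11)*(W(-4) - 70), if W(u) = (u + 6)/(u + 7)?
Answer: -13520/3 ≈ -4506.7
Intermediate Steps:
W(u) = (6 + u)/(7 + u)
(76 - 1*11)*(W(-4) - 70) = (76 - 1*11)*((6 - 4)/(7 - 4) - 70) = (76 - 11)*(2/3 - 70) = 65*((⅓)*2 - 70) = 65*(⅔ - 70) = 65*(-208/3) = -13520/3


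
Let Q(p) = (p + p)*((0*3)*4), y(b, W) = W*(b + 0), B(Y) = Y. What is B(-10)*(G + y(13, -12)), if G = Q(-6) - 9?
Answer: 1650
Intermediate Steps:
y(b, W) = W*b
Q(p) = 0 (Q(p) = (2*p)*(0*4) = (2*p)*0 = 0)
G = -9 (G = 0 - 9 = -9)
B(-10)*(G + y(13, -12)) = -10*(-9 - 12*13) = -10*(-9 - 156) = -10*(-165) = 1650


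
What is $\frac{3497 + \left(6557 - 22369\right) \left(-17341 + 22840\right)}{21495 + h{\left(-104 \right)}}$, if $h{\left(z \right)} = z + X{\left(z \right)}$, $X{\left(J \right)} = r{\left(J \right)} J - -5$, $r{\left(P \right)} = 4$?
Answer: $- \frac{86946691}{20980} \approx -4144.3$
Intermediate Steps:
$X{\left(J \right)} = 5 + 4 J$ ($X{\left(J \right)} = 4 J - -5 = 4 J + 5 = 5 + 4 J$)
$h{\left(z \right)} = 5 + 5 z$ ($h{\left(z \right)} = z + \left(5 + 4 z\right) = 5 + 5 z$)
$\frac{3497 + \left(6557 - 22369\right) \left(-17341 + 22840\right)}{21495 + h{\left(-104 \right)}} = \frac{3497 + \left(6557 - 22369\right) \left(-17341 + 22840\right)}{21495 + \left(5 + 5 \left(-104\right)\right)} = \frac{3497 - 86950188}{21495 + \left(5 - 520\right)} = \frac{3497 - 86950188}{21495 - 515} = - \frac{86946691}{20980}$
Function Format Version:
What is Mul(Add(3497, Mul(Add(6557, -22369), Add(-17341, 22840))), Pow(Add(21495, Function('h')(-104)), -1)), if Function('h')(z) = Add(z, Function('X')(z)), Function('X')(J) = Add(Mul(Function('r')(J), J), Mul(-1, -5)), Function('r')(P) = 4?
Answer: Rational(-86946691, 20980) ≈ -4144.3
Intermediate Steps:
Function('X')(J) = Add(5, Mul(4, J)) (Function('X')(J) = Add(Mul(4, J), Mul(-1, -5)) = Add(Mul(4, J), 5) = Add(5, Mul(4, J)))
Function('h')(z) = Add(5, Mul(5, z)) (Function('h')(z) = Add(z, Add(5, Mul(4, z))) = Add(5, Mul(5, z)))
Mul(Add(3497, Mul(Add(6557, -22369), Add(-17341, 22840))), Pow(Add(21495, Function('h')(-104)), -1)) = Mul(Add(3497, Mul(Add(6557, -22369), Add(-17341, 22840))), Pow(Add(21495, Add(5, Mul(5, -104))), -1)) = Mul(Add(3497, Mul(-15812, 5499)), Pow(Add(21495, Add(5, -520)), -1)) = Mul(Add(3497, -86950188), Pow(Add(21495, -515), -1)) = Mul(-86946691, Pow(20980, -1)) = Mul(-86946691, Rational(1, 20980)) = Rational(-86946691, 20980)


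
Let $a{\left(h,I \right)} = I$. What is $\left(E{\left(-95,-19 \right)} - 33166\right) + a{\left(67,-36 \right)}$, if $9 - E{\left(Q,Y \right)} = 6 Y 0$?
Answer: $-33193$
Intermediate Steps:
$E{\left(Q,Y \right)} = 9$ ($E{\left(Q,Y \right)} = 9 - 6 Y 0 = 9 - 0 = 9 + 0 = 9$)
$\left(E{\left(-95,-19 \right)} - 33166\right) + a{\left(67,-36 \right)} = \left(9 - 33166\right) - 36 = -33157 - 36 = -33193$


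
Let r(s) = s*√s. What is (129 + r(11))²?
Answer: 17972 + 2838*√11 ≈ 27385.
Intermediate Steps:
r(s) = s^(3/2)
(129 + r(11))² = (129 + 11^(3/2))² = (129 + 11*√11)²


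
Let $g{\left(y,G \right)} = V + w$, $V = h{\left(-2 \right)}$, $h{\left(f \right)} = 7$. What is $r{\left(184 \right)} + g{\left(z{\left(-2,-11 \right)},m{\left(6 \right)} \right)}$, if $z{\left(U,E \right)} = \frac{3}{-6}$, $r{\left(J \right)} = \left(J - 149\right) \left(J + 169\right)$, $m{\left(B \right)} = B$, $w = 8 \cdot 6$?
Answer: $12410$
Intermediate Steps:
$w = 48$
$V = 7$
$r{\left(J \right)} = \left(-149 + J\right) \left(169 + J\right)$
$z{\left(U,E \right)} = - \frac{1}{2}$ ($z{\left(U,E \right)} = 3 \left(- \frac{1}{6}\right) = - \frac{1}{2}$)
$g{\left(y,G \right)} = 55$ ($g{\left(y,G \right)} = 7 + 48 = 55$)
$r{\left(184 \right)} + g{\left(z{\left(-2,-11 \right)},m{\left(6 \right)} \right)} = \left(-25181 + 184^{2} + 20 \cdot 184\right) + 55 = \left(-25181 + 33856 + 3680\right) + 55 = 12355 + 55 = 12410$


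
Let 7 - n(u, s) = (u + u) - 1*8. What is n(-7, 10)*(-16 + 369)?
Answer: 10237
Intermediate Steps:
n(u, s) = 15 - 2*u (n(u, s) = 7 - ((u + u) - 1*8) = 7 - (2*u - 8) = 7 - (-8 + 2*u) = 7 + (8 - 2*u) = 15 - 2*u)
n(-7, 10)*(-16 + 369) = (15 - 2*(-7))*(-16 + 369) = (15 + 14)*353 = 29*353 = 10237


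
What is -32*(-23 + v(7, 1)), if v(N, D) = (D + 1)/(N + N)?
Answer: 5120/7 ≈ 731.43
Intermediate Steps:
v(N, D) = (1 + D)/(2*N) (v(N, D) = (1 + D)/((2*N)) = (1 + D)*(1/(2*N)) = (1 + D)/(2*N))
-32*(-23 + v(7, 1)) = -32*(-23 + (½)*(1 + 1)/7) = -32*(-23 + (½)*(⅐)*2) = -32*(-23 + ⅐) = -32*(-160/7) = 5120/7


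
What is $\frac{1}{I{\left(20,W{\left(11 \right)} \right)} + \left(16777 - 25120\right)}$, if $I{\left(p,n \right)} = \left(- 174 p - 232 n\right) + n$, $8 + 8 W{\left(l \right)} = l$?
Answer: $- \frac{8}{95277} \approx -8.3966 \cdot 10^{-5}$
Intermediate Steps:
$W{\left(l \right)} = -1 + \frac{l}{8}$
$I{\left(p,n \right)} = - 231 n - 174 p$ ($I{\left(p,n \right)} = \left(- 232 n - 174 p\right) + n = - 231 n - 174 p$)
$\frac{1}{I{\left(20,W{\left(11 \right)} \right)} + \left(16777 - 25120\right)} = \frac{1}{\left(- 231 \left(-1 + \frac{1}{8} \cdot 11\right) - 3480\right) + \left(16777 - 25120\right)} = \frac{1}{\left(- 231 \left(-1 + \frac{11}{8}\right) - 3480\right) - 8343} = \frac{1}{\left(\left(-231\right) \frac{3}{8} - 3480\right) - 8343} = \frac{1}{\left(- \frac{693}{8} - 3480\right) - 8343} = \frac{1}{- \frac{28533}{8} - 8343} = \frac{1}{- \frac{95277}{8}} = - \frac{8}{95277}$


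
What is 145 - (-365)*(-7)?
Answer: -2410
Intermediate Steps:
145 - (-365)*(-7) = 145 - 73*35 = 145 - 2555 = -2410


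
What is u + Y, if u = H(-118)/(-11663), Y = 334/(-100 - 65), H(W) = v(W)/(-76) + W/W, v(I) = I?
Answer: -148042801/73127010 ≈ -2.0245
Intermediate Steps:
H(W) = 1 - W/76 (H(W) = W/(-76) + W/W = W*(-1/76) + 1 = -W/76 + 1 = 1 - W/76)
Y = -334/165 (Y = 334/(-165) = -1/165*334 = -334/165 ≈ -2.0242)
u = -97/443194 (u = (1 - 1/76*(-118))/(-11663) = (1 + 59/38)*(-1/11663) = (97/38)*(-1/11663) = -97/443194 ≈ -0.00021887)
u + Y = -97/443194 - 334/165 = -148042801/73127010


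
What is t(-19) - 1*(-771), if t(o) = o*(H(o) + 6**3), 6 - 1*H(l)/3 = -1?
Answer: -3732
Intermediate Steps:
H(l) = 21 (H(l) = 18 - 3*(-1) = 18 + 3 = 21)
t(o) = 237*o (t(o) = o*(21 + 6**3) = o*(21 + 216) = o*237 = 237*o)
t(-19) - 1*(-771) = 237*(-19) - 1*(-771) = -4503 + 771 = -3732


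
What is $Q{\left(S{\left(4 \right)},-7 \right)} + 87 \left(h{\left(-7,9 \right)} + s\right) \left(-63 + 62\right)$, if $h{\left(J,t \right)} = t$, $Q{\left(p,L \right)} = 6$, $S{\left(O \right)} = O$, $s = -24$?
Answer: $1311$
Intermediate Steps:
$Q{\left(S{\left(4 \right)},-7 \right)} + 87 \left(h{\left(-7,9 \right)} + s\right) \left(-63 + 62\right) = 6 + 87 \left(9 - 24\right) \left(-63 + 62\right) = 6 + 87 \left(\left(-15\right) \left(-1\right)\right) = 6 + 87 \cdot 15 = 6 + 1305 = 1311$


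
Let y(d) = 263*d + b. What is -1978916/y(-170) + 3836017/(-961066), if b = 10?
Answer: 432599731139/10739912550 ≈ 40.280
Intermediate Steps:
y(d) = 10 + 263*d (y(d) = 263*d + 10 = 10 + 263*d)
-1978916/y(-170) + 3836017/(-961066) = -1978916/(10 + 263*(-170)) + 3836017/(-961066) = -1978916/(10 - 44710) + 3836017*(-1/961066) = -1978916/(-44700) - 3836017/961066 = -1978916*(-1/44700) - 3836017/961066 = 494729/11175 - 3836017/961066 = 432599731139/10739912550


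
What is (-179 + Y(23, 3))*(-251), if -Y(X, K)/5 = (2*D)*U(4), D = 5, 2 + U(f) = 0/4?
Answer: 19829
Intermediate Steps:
U(f) = -2 (U(f) = -2 + 0/4 = -2 + 0*(1/4) = -2 + 0 = -2)
Y(X, K) = 100 (Y(X, K) = -5*2*5*(-2) = -50*(-2) = -5*(-20) = 100)
(-179 + Y(23, 3))*(-251) = (-179 + 100)*(-251) = -79*(-251) = 19829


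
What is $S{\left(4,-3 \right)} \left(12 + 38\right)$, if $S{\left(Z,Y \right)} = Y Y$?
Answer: $450$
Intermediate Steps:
$S{\left(Z,Y \right)} = Y^{2}$
$S{\left(4,-3 \right)} \left(12 + 38\right) = \left(-3\right)^{2} \left(12 + 38\right) = 9 \cdot 50 = 450$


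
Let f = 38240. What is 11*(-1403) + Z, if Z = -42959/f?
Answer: -590200879/38240 ≈ -15434.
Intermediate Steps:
Z = -42959/38240 ≈ -1.1234
11*(-1403) + Z = 11*(-1403) - 42959/38240 = -15433 - 42959/38240 = -590200879/38240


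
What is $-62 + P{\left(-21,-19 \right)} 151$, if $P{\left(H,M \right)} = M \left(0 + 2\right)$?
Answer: $-5800$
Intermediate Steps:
$P{\left(H,M \right)} = 2 M$ ($P{\left(H,M \right)} = M 2 = 2 M$)
$-62 + P{\left(-21,-19 \right)} 151 = -62 + 2 \left(-19\right) 151 = -62 - 5738 = -5800$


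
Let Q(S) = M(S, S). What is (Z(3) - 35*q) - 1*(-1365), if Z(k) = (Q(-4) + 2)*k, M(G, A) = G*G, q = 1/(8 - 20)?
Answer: 17063/12 ≈ 1421.9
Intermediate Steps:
q = -1/12 (q = 1/(-12) = -1/12 ≈ -0.083333)
M(G, A) = G²
Q(S) = S²
Z(k) = 18*k (Z(k) = ((-4)² + 2)*k = (16 + 2)*k = 18*k)
(Z(3) - 35*q) - 1*(-1365) = (18*3 - 35*(-1/12)) - 1*(-1365) = (54 + 35/12) + 1365 = 683/12 + 1365 = 17063/12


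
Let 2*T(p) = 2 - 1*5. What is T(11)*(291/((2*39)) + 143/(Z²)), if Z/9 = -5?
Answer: -200143/35100 ≈ -5.7021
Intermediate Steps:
Z = -45 (Z = 9*(-5) = -45)
T(p) = -3/2 (T(p) = (2 - 1*5)/2 = (2 - 5)/2 = (½)*(-3) = -3/2)
T(11)*(291/((2*39)) + 143/(Z²)) = -3*(291/((2*39)) + 143/((-45)²))/2 = -3*(291/78 + 143/2025)/2 = -3*(291*(1/78) + 143*(1/2025))/2 = -3*(97/26 + 143/2025)/2 = -3/2*200143/52650 = -200143/35100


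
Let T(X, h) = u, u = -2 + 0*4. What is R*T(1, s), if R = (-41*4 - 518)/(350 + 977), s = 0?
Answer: 1364/1327 ≈ 1.0279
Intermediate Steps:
u = -2 (u = -2 + 0 = -2)
T(X, h) = -2
R = -682/1327 (R = (-164 - 518)/1327 = -682*1/1327 = -682/1327 ≈ -0.51394)
R*T(1, s) = -682/1327*(-2) = 1364/1327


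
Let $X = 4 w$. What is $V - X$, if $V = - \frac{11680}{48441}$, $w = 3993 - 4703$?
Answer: $\frac{137560760}{48441} \approx 2839.8$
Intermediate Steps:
$w = -710$
$V = - \frac{11680}{48441}$ ($V = \left(-11680\right) \frac{1}{48441} = - \frac{11680}{48441} \approx -0.24112$)
$X = -2840$ ($X = 4 \left(-710\right) = -2840$)
$V - X = - \frac{11680}{48441} - -2840 = - \frac{11680}{48441} + 2840 = \frac{137560760}{48441}$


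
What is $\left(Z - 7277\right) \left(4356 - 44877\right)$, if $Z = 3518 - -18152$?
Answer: $-583218753$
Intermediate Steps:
$Z = 21670$ ($Z = 3518 + 18152 = 21670$)
$\left(Z - 7277\right) \left(4356 - 44877\right) = \left(21670 - 7277\right) \left(4356 - 44877\right) = \left(21670 - 7277\right) \left(-40521\right) = 14393 \left(-40521\right) = -583218753$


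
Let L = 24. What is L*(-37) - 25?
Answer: -913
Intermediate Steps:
L*(-37) - 25 = 24*(-37) - 25 = -888 - 25 = -913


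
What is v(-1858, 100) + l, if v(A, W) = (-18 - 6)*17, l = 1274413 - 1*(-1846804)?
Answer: 3120809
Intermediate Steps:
l = 3121217 (l = 1274413 + 1846804 = 3121217)
v(A, W) = -408 (v(A, W) = -24*17 = -408)
v(-1858, 100) + l = -408 + 3121217 = 3120809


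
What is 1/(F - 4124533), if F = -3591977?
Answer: -1/7716510 ≈ -1.2959e-7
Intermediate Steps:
1/(F - 4124533) = 1/(-3591977 - 4124533) = 1/(-7716510) = -1/7716510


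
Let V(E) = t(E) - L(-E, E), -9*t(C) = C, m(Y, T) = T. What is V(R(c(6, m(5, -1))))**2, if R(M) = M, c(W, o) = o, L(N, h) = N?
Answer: 64/81 ≈ 0.79012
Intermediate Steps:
t(C) = -C/9
V(E) = 8*E/9 (V(E) = -E/9 - (-1)*E = -E/9 + E = 8*E/9)
V(R(c(6, m(5, -1))))**2 = ((8/9)*(-1))**2 = (-8/9)**2 = 64/81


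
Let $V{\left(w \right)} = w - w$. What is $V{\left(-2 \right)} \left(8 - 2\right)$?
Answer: $0$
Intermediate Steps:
$V{\left(w \right)} = 0$
$V{\left(-2 \right)} \left(8 - 2\right) = 0 \left(8 - 2\right) = 0 \cdot 6 = 0$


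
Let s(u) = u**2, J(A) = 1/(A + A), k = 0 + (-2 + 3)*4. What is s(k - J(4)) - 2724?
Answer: -173375/64 ≈ -2709.0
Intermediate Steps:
k = 4 (k = 0 + 1*4 = 0 + 4 = 4)
J(A) = 1/(2*A)
s(k - J(4)) - 2724 = (4 - 1/(2*4))**2 - 2724 = (4 - 1*1/8)**2 - 2724 = (4 - 1/8)**2 - 2724 = (31/8)**2 - 2724 = 961/64 - 2724 = -173375/64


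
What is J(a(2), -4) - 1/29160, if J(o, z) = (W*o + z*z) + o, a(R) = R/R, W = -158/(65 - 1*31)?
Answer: 6123583/495720 ≈ 12.353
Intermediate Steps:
W = -79/17 (W = -158/(65 - 31) = -158/34 = -158*1/34 = -79/17 ≈ -4.6471)
a(R) = 1
J(o, z) = z**2 - 62*o/17 (J(o, z) = (-79*o/17 + z*z) + o = (-79*o/17 + z**2) + o = (z**2 - 79*o/17) + o = z**2 - 62*o/17)
J(a(2), -4) - 1/29160 = ((-4)**2 - 62/17*1) - 1/29160 = (16 - 62/17) - 1*1/29160 = 210/17 - 1/29160 = 6123583/495720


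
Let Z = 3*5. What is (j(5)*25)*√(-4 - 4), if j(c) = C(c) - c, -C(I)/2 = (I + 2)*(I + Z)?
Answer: -14250*I*√2 ≈ -20153.0*I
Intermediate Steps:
Z = 15
C(I) = -2*(2 + I)*(15 + I) (C(I) = -2*(I + 2)*(I + 15) = -2*(2 + I)*(15 + I))
j(c) = -60 - 35*c - 2*c² (j(c) = (-60 - 34*c - 2*c²) - c = -60 - 35*c - 2*c²)
(j(5)*25)*√(-4 - 4) = ((-60 - 35*5 - 2*5²)*25)*√(-4 - 4) = ((-60 - 175 - 2*25)*25)*√(-8) = ((-60 - 175 - 50)*25)*(2*I*√2) = (-285*25)*(2*I*√2) = -14250*I*√2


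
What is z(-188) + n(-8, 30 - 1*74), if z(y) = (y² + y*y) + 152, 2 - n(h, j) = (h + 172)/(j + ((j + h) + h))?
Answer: 1841933/26 ≈ 70844.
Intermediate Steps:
n(h, j) = 2 - (172 + h)/(2*h + 2*j) (n(h, j) = 2 - (h + 172)/(j + ((j + h) + h)) = 2 - (172 + h)/(j + ((h + j) + h)) = 2 - (172 + h)/(j + (j + 2*h)) = 2 - (172 + h)/(2*h + 2*j))
z(y) = 152 + 2*y² (z(y) = (y² + y²) + 152 = 2*y² + 152 = 152 + 2*y²)
z(-188) + n(-8, 30 - 1*74) = (152 + 2*(-188)²) + (-86 + 2*(30 - 1*74) + (3/2)*(-8))/(-8 + (30 - 1*74)) = (152 + 2*35344) + (-86 + 2*(30 - 74) - 12)/(-8 + (30 - 74)) = (152 + 70688) + (-86 + 2*(-44) - 12)/(-8 - 44) = 70840 + (-86 - 88 - 12)/(-52) = 70840 - 1/52*(-186) = 70840 + 93/26 = 1841933/26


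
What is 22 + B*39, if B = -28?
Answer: -1070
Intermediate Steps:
22 + B*39 = 22 - 28*39 = 22 - 1092 = -1070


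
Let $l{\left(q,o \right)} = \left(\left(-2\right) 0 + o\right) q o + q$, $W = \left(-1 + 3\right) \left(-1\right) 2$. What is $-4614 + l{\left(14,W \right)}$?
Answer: $-4376$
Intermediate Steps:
$W = -4$ ($W = 2 \left(-1\right) 2 = \left(-2\right) 2 = -4$)
$l{\left(q,o \right)} = q + q o^{2}$ ($l{\left(q,o \right)} = \left(0 + o\right) q o + q = o q o + q = q o^{2} + q = q + q o^{2}$)
$-4614 + l{\left(14,W \right)} = -4614 + 14 \left(1 + \left(-4\right)^{2}\right) = -4614 + 14 \left(1 + 16\right) = -4614 + 14 \cdot 17 = -4614 + 238 = -4376$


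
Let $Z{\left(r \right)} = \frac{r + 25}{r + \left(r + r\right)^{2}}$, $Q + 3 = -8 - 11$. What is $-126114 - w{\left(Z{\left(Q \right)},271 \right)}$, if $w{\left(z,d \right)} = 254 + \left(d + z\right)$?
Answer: $- \frac{80795683}{638} \approx -1.2664 \cdot 10^{5}$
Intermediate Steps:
$Q = -22$ ($Q = -3 - 19 = -22$)
$Z{\left(r \right)} = \frac{25 + r}{r + 4 r^{2}}$ ($Z{\left(r \right)} = \frac{25 + r}{r + \left(2 r\right)^{2}} = \frac{25 + r}{r + 4 r^{2}}$)
$w{\left(z,d \right)} = 254 + d + z$
$-126114 - w{\left(Z{\left(Q \right)},271 \right)} = -126114 - \left(254 + 271 + \frac{25 - 22}{\left(-22\right) \left(1 + 4 \left(-22\right)\right)}\right) = -126114 - \left(254 + 271 - \frac{1}{22} \frac{1}{1 - 88} \cdot 3\right) = -126114 - \left(254 + 271 - \frac{1}{22} \frac{1}{-87} \cdot 3\right) = -126114 - \left(254 + 271 - \left(- \frac{1}{1914}\right) 3\right) = -126114 - \left(254 + 271 + \frac{1}{638}\right) = -126114 - \frac{334951}{638} = - \frac{80795683}{638}$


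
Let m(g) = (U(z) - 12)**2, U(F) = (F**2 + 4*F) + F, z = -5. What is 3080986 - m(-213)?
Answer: 3080842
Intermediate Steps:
U(F) = F**2 + 5*F
m(g) = 144 (m(g) = (-5*(5 - 5) - 12)**2 = (-5*0 - 12)**2 = (0 - 12)**2 = (-12)**2 = 144)
3080986 - m(-213) = 3080986 - 1*144 = 3080986 - 144 = 3080842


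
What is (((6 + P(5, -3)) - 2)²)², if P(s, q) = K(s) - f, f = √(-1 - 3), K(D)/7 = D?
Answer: 2276953 - 473304*I ≈ 2.277e+6 - 4.733e+5*I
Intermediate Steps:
K(D) = 7*D
f = 2*I (f = √(-4) = 2*I ≈ 2.0*I)
P(s, q) = -2*I + 7*s (P(s, q) = 7*s - 2*I = -2*I + 7*s)
(((6 + P(5, -3)) - 2)²)² = (((6 + (-2*I + 7*5)) - 2)²)² = (((6 + (-2*I + 35)) - 2)²)² = (((6 + (35 - 2*I)) - 2)²)² = (((41 - 2*I) - 2)²)² = ((39 - 2*I)²)² = (39 - 2*I)⁴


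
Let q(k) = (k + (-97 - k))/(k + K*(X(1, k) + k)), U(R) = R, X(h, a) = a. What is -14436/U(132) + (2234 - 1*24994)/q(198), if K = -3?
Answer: -247973091/1067 ≈ -2.3240e+5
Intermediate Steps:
q(k) = 97/(5*k) (q(k) = (k + (-97 - k))/(k - 3*(k + k)) = -97/(k - 6*k) = -97*(-1/(5*k)) = -(-97)/(5*k) = 97/(5*k))
-14436/U(132) + (2234 - 1*24994)/q(198) = -14436/132 + (2234 - 1*24994)/(((97/5)/198)) = -14436*1/132 + (2234 - 24994)/(((97/5)*(1/198))) = -1203/11 - 22760/97/990 = -1203/11 - 22760*990/97 = -1203/11 - 22532400/97 = -247973091/1067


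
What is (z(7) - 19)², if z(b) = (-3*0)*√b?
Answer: 361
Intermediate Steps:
z(b) = 0 (z(b) = 0*√b = 0)
(z(7) - 19)² = (0 - 19)² = (-19)² = 361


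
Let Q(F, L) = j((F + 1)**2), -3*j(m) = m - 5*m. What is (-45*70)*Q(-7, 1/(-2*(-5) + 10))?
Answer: -151200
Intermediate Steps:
j(m) = 4*m/3 (j(m) = -(m - 5*m)/3 = -(-4)*m/3 = 4*m/3)
Q(F, L) = 4*(1 + F)**2/3 (Q(F, L) = 4*(F + 1)**2/3 = 4*(1 + F)**2/3)
(-45*70)*Q(-7, 1/(-2*(-5) + 10)) = (-45*70)*(4*(1 - 7)**2/3) = -4200*(-6)**2 = -4200*36 = -3150*48 = -151200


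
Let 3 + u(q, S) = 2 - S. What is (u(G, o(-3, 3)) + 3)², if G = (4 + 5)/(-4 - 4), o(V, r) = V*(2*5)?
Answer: 1024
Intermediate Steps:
o(V, r) = 10*V (o(V, r) = V*10 = 10*V)
G = -9/8 (G = 9/(-8) = 9*(-⅛) = -9/8 ≈ -1.1250)
u(q, S) = -1 - S (u(q, S) = -3 + (2 - S) = -1 - S)
(u(G, o(-3, 3)) + 3)² = ((-1 - 10*(-3)) + 3)² = ((-1 - 1*(-30)) + 3)² = ((-1 + 30) + 3)² = (29 + 3)² = 32² = 1024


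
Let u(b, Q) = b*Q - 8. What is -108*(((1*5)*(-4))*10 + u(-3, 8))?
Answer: 25056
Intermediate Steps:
u(b, Q) = -8 + Q*b (u(b, Q) = Q*b - 8 = -8 + Q*b)
-108*(((1*5)*(-4))*10 + u(-3, 8)) = -108*(((1*5)*(-4))*10 + (-8 + 8*(-3))) = -108*((5*(-4))*10 + (-8 - 24)) = -108*(-20*10 - 32) = -108*(-200 - 32) = -108*(-232) = 25056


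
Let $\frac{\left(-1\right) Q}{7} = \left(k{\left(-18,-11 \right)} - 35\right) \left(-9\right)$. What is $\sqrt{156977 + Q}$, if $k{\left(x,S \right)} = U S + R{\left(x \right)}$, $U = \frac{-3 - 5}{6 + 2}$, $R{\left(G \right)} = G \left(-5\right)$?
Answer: $\sqrt{161135} \approx 401.42$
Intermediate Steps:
$R{\left(G \right)} = - 5 G$
$U = -1$ ($U = - \frac{8}{8} = \left(-8\right) \frac{1}{8} = -1$)
$k{\left(x,S \right)} = - S - 5 x$
$Q = 4158$ ($Q = - 7 \left(\left(\left(-1\right) \left(-11\right) - -90\right) - 35\right) \left(-9\right) = - 7 \left(\left(11 + 90\right) - 35\right) \left(-9\right) = - 7 \left(101 - 35\right) \left(-9\right) = - 7 \cdot 66 \left(-9\right) = \left(-7\right) \left(-594\right) = 4158$)
$\sqrt{156977 + Q} = \sqrt{156977 + 4158} = \sqrt{161135}$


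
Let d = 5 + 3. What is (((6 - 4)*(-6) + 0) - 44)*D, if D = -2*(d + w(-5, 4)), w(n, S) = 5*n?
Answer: -1904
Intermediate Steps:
d = 8
D = 34 (D = -2*(8 + 5*(-5)) = -2*(8 - 25) = -2*(-17) = 34)
(((6 - 4)*(-6) + 0) - 44)*D = (((6 - 4)*(-6) + 0) - 44)*34 = ((2*(-6) + 0) - 44)*34 = ((-12 + 0) - 44)*34 = (-12 - 44)*34 = -56*34 = -1904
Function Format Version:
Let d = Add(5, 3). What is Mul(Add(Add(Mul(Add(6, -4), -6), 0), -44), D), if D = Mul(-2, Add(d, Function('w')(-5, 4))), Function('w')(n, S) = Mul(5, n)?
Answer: -1904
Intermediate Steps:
d = 8
D = 34 (D = Mul(-2, Add(8, Mul(5, -5))) = Mul(-2, Add(8, -25)) = Mul(-2, -17) = 34)
Mul(Add(Add(Mul(Add(6, -4), -6), 0), -44), D) = Mul(Add(Add(Mul(Add(6, -4), -6), 0), -44), 34) = Mul(Add(Add(Mul(2, -6), 0), -44), 34) = Mul(Add(Add(-12, 0), -44), 34) = Mul(Add(-12, -44), 34) = Mul(-56, 34) = -1904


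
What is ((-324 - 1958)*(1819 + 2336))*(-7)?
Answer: 66371970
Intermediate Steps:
((-324 - 1958)*(1819 + 2336))*(-7) = -2282*4155*(-7) = -9481710*(-7) = 66371970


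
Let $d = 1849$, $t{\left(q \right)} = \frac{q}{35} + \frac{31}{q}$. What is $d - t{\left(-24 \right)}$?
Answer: $\frac{1554821}{840} \approx 1851.0$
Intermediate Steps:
$t{\left(q \right)} = \frac{31}{q} + \frac{q}{35}$ ($t{\left(q \right)} = q \frac{1}{35} + \frac{31}{q} = \frac{q}{35} + \frac{31}{q} = \frac{31}{q} + \frac{q}{35}$)
$d - t{\left(-24 \right)} = 1849 - \left(\frac{31}{-24} + \frac{1}{35} \left(-24\right)\right) = 1849 - \left(31 \left(- \frac{1}{24}\right) - \frac{24}{35}\right) = 1849 - \left(- \frac{31}{24} - \frac{24}{35}\right) = 1849 - - \frac{1661}{840} = 1849 + \frac{1661}{840} = \frac{1554821}{840}$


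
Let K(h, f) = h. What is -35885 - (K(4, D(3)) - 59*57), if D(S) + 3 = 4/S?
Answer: -32526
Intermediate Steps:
D(S) = -3 + 4/S
-35885 - (K(4, D(3)) - 59*57) = -35885 - (4 - 59*57) = -35885 - (4 - 3363) = -35885 - 1*(-3359) = -35885 + 3359 = -32526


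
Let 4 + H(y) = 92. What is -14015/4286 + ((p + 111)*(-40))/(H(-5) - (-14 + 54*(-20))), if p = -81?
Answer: -3618155/844342 ≈ -4.2852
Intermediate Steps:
H(y) = 88 (H(y) = -4 + 92 = 88)
-14015/4286 + ((p + 111)*(-40))/(H(-5) - (-14 + 54*(-20))) = -14015/4286 + ((-81 + 111)*(-40))/(88 - (-14 + 54*(-20))) = -14015*1/4286 + (30*(-40))/(88 - (-14 - 1080)) = -14015/4286 - 1200/(88 - 1*(-1094)) = -14015/4286 - 1200/(88 + 1094) = -14015/4286 - 1200/1182 = -14015/4286 - 1200*1/1182 = -14015/4286 - 200/197 = -3618155/844342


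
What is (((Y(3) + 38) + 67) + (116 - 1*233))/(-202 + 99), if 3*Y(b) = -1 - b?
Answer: 40/309 ≈ 0.12945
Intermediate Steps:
Y(b) = -⅓ - b/3 (Y(b) = (-1 - b)/3 = -⅓ - b/3)
(((Y(3) + 38) + 67) + (116 - 1*233))/(-202 + 99) = ((((-⅓ - ⅓*3) + 38) + 67) + (116 - 1*233))/(-202 + 99) = ((((-⅓ - 1) + 38) + 67) + (116 - 233))/(-103) = (((-4/3 + 38) + 67) - 117)*(-1/103) = ((110/3 + 67) - 117)*(-1/103) = (311/3 - 117)*(-1/103) = -40/3*(-1/103) = 40/309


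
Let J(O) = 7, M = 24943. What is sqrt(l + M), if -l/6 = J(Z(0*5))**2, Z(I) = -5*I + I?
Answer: 157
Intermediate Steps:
Z(I) = -4*I
l = -294 (l = -6*7**2 = -6*49 = -294)
sqrt(l + M) = sqrt(-294 + 24943) = sqrt(24649) = 157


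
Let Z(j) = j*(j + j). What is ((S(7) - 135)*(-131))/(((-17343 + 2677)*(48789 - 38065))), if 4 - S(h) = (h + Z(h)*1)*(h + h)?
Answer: -209731/157278184 ≈ -0.0013335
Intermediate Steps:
Z(j) = 2*j² (Z(j) = j*(2*j) = 2*j²)
S(h) = 4 - 2*h*(h + 2*h²) (S(h) = 4 - (h + (2*h²)*1)*(h + h) = 4 - (h + 2*h²)*2*h = 4 - 2*h*(h + 2*h²))
((S(7) - 135)*(-131))/(((-17343 + 2677)*(48789 - 38065))) = (((4 - 4*7³ - 2*7²) - 135)*(-131))/(((-17343 + 2677)*(48789 - 38065))) = (((4 - 4*343 - 2*49) - 135)*(-131))/((-14666*10724)) = (((4 - 1372 - 98) - 135)*(-131))/(-157278184) = ((-1466 - 135)*(-131))*(-1/157278184) = -1601*(-131)*(-1/157278184) = 209731*(-1/157278184) = -209731/157278184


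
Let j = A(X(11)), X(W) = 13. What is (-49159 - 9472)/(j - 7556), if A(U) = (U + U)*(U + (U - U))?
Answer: 58631/7218 ≈ 8.1229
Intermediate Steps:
A(U) = 2*U² (A(U) = (2*U)*(U + 0) = (2*U)*U = 2*U²)
j = 338 (j = 2*13² = 2*169 = 338)
(-49159 - 9472)/(j - 7556) = (-49159 - 9472)/(338 - 7556) = -58631/(-7218) = -58631*(-1/7218) = 58631/7218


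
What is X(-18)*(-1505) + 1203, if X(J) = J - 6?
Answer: 37323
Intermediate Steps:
X(J) = -6 + J
X(-18)*(-1505) + 1203 = (-6 - 18)*(-1505) + 1203 = -24*(-1505) + 1203 = 36120 + 1203 = 37323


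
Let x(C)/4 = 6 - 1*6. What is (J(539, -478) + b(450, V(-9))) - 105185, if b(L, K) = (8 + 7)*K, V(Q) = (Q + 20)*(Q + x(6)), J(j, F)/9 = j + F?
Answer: -106121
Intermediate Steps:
x(C) = 0 (x(C) = 4*(6 - 1*6) = 4*(6 - 6) = 4*0 = 0)
J(j, F) = 9*F + 9*j (J(j, F) = 9*(j + F) = 9*(F + j) = 9*F + 9*j)
V(Q) = Q*(20 + Q) (V(Q) = (Q + 20)*(Q + 0) = (20 + Q)*Q = Q*(20 + Q))
b(L, K) = 15*K
(J(539, -478) + b(450, V(-9))) - 105185 = ((9*(-478) + 9*539) + 15*(-9*(20 - 9))) - 105185 = ((-4302 + 4851) + 15*(-9*11)) - 105185 = (549 + 15*(-99)) - 105185 = (549 - 1485) - 105185 = -936 - 105185 = -106121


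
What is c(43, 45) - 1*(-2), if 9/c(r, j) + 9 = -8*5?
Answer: 89/49 ≈ 1.8163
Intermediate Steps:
c(r, j) = -9/49 (c(r, j) = 9/(-9 - 8*5) = 9/(-9 - 40) = 9/(-49) = 9*(-1/49) = -9/49)
c(43, 45) - 1*(-2) = -9/49 - 1*(-2) = -9/49 + 2 = 89/49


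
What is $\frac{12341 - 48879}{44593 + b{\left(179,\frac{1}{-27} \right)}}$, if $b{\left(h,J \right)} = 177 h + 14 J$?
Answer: $- \frac{493263}{1029719} \approx -0.47903$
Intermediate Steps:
$b{\left(h,J \right)} = 14 J + 177 h$
$\frac{12341 - 48879}{44593 + b{\left(179,\frac{1}{-27} \right)}} = \frac{12341 - 48879}{44593 + \left(\frac{14}{-27} + 177 \cdot 179\right)} = - \frac{36538}{44593 + \left(14 \left(- \frac{1}{27}\right) + 31683\right)} = - \frac{36538}{44593 + \left(- \frac{14}{27} + 31683\right)} = - \frac{36538}{44593 + \frac{855427}{27}} = - \frac{36538}{\frac{2059438}{27}} = \left(-36538\right) \frac{27}{2059438} = - \frac{493263}{1029719}$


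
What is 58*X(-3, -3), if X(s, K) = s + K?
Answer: -348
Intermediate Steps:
X(s, K) = K + s
58*X(-3, -3) = 58*(-3 - 3) = 58*(-6) = -348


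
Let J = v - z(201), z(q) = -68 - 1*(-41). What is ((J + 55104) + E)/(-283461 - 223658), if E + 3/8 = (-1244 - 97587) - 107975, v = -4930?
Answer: 1252843/4056952 ≈ 0.30881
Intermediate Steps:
E = -1654451/8 (E = -3/8 + ((-1244 - 97587) - 107975) = -3/8 + (-98831 - 107975) = -3/8 - 206806 = -1654451/8 ≈ -2.0681e+5)
z(q) = -27 (z(q) = -68 + 41 = -27)
J = -4903 (J = -4930 - 1*(-27) = -4930 + 27 = -4903)
((J + 55104) + E)/(-283461 - 223658) = ((-4903 + 55104) - 1654451/8)/(-283461 - 223658) = (50201 - 1654451/8)/(-507119) = -1252843/8*(-1/507119) = 1252843/4056952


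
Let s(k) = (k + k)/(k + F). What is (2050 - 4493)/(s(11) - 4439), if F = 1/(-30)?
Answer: 803747/1459771 ≈ 0.55060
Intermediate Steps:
F = -1/30 ≈ -0.033333
s(k) = 2*k/(-1/30 + k) (s(k) = (k + k)/(k - 1/30) = (2*k)/(-1/30 + k) = 2*k/(-1/30 + k))
(2050 - 4493)/(s(11) - 4439) = (2050 - 4493)/(60*11/(-1 + 30*11) - 4439) = -2443/(60*11/(-1 + 330) - 4439) = -2443/(60*11/329 - 4439) = -2443/(60*11*(1/329) - 4439) = -2443/(660/329 - 4439) = -2443/(-1459771/329) = -2443*(-329/1459771) = 803747/1459771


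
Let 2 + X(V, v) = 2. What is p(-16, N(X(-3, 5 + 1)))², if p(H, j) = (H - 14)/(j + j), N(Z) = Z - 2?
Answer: 225/4 ≈ 56.250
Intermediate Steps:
X(V, v) = 0 (X(V, v) = -2 + 2 = 0)
N(Z) = -2 + Z
p(H, j) = (-14 + H)/(2*j) (p(H, j) = (-14 + H)/((2*j)) = (-14 + H)*(1/(2*j)) = (-14 + H)/(2*j))
p(-16, N(X(-3, 5 + 1)))² = ((-14 - 16)/(2*(-2 + 0)))² = ((½)*(-30)/(-2))² = ((½)*(-½)*(-30))² = (15/2)² = 225/4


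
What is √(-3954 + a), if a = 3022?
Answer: 2*I*√233 ≈ 30.529*I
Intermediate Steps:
√(-3954 + a) = √(-3954 + 3022) = √(-932) = 2*I*√233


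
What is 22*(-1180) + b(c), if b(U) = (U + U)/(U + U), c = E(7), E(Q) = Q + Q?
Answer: -25959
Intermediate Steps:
E(Q) = 2*Q
c = 14 (c = 2*7 = 14)
b(U) = 1 (b(U) = (2*U)/((2*U)) = (2*U)*(1/(2*U)) = 1)
22*(-1180) + b(c) = 22*(-1180) + 1 = -25960 + 1 = -25959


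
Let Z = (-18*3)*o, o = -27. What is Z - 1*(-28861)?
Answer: 30319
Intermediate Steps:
Z = 1458 (Z = -18*3*(-27) = -54*(-27) = 1458)
Z - 1*(-28861) = 1458 - 1*(-28861) = 1458 + 28861 = 30319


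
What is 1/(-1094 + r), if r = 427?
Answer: -1/667 ≈ -0.0014993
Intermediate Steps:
1/(-1094 + r) = 1/(-1094 + 427) = 1/(-667) = -1/667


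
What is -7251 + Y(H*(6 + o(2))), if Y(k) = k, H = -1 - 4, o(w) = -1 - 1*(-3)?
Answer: -7291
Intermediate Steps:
o(w) = 2 (o(w) = -1 + 3 = 2)
H = -5
-7251 + Y(H*(6 + o(2))) = -7251 - 5*(6 + 2) = -7251 - 5*8 = -7251 - 40 = -7291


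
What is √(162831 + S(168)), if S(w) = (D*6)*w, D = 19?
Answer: √181983 ≈ 426.59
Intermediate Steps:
S(w) = 114*w (S(w) = (19*6)*w = 114*w)
√(162831 + S(168)) = √(162831 + 114*168) = √(162831 + 19152) = √181983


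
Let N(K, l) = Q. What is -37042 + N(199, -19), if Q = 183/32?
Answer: -1185161/32 ≈ -37036.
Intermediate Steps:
Q = 183/32 (Q = 183*(1/32) = 183/32 ≈ 5.7188)
N(K, l) = 183/32
-37042 + N(199, -19) = -37042 + 183/32 = -1185161/32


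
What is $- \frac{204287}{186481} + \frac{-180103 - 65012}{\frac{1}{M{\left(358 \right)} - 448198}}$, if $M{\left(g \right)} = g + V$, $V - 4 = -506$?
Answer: $\frac{20493394638203443}{186481} \approx 1.099 \cdot 10^{11}$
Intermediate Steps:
$V = -502$ ($V = 4 - 506 = -502$)
$M{\left(g \right)} = -502 + g$ ($M{\left(g \right)} = g - 502 = -502 + g$)
$- \frac{204287}{186481} + \frac{-180103 - 65012}{\frac{1}{M{\left(358 \right)} - 448198}} = - \frac{204287}{186481} + \frac{-180103 - 65012}{\frac{1}{\left(-502 + 358\right) - 448198}} = \left(-204287\right) \frac{1}{186481} + \frac{-180103 - 65012}{\frac{1}{-144 - 448198}} = - \frac{204287}{186481} - \frac{245115}{\frac{1}{-448342}} = - \frac{204287}{186481} - \frac{245115}{- \frac{1}{448342}} = - \frac{204287}{186481} - -109895349330 = - \frac{204287}{186481} + 109895349330 = \frac{20493394638203443}{186481}$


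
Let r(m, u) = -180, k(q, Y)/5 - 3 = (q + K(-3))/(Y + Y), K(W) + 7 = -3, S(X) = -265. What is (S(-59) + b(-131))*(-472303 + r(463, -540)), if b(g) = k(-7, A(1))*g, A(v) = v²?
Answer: -3153824025/2 ≈ -1.5769e+9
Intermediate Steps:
K(W) = -10 (K(W) = -7 - 3 = -10)
k(q, Y) = 15 + 5*(-10 + q)/(2*Y) (k(q, Y) = 15 + 5*((q - 10)/(Y + Y)) = 15 + 5*((-10 + q)/((2*Y))) = 15 + 5*((-10 + q)*(1/(2*Y))) = 15 + 5*((-10 + q)/(2*Y)) = 15 + 5*(-10 + q)/(2*Y))
b(g) = -55*g/2 (b(g) = (5*(-10 - 7 + 6*1²)/(2*(1²)))*g = ((5/2)*(-10 - 7 + 6*1)/1)*g = ((5/2)*1*(-10 - 7 + 6))*g = ((5/2)*1*(-11))*g = -55*g/2)
(S(-59) + b(-131))*(-472303 + r(463, -540)) = (-265 - 55/2*(-131))*(-472303 - 180) = (-265 + 7205/2)*(-472483) = (6675/2)*(-472483) = -3153824025/2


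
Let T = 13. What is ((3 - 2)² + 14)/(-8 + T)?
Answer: 3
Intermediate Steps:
((3 - 2)² + 14)/(-8 + T) = ((3 - 2)² + 14)/(-8 + 13) = (1² + 14)/5 = (1 + 14)*(⅕) = 15*(⅕) = 3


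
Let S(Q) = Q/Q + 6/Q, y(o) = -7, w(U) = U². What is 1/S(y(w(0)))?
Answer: 7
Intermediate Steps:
S(Q) = 1 + 6/Q
1/S(y(w(0))) = 1/((6 - 7)/(-7)) = 1/(-⅐*(-1)) = 1/(⅐) = 7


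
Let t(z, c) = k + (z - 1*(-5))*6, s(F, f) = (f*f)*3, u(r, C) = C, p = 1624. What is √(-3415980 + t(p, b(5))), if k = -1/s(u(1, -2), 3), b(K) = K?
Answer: I*√275902689/9 ≈ 1845.6*I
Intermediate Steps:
s(F, f) = 3*f² (s(F, f) = f²*3 = 3*f²)
k = -1/27 (k = -1/(3*3²) = -1/(3*9) = -1/27 ≈ -0.037037)
t(z, c) = 809/27 + 6*z (t(z, c) = -1/27 + (z - 1*(-5))*6 = -1/27 + (z + 5)*6 = -1/27 + (5 + z)*6 = -1/27 + (30 + 6*z) = 809/27 + 6*z)
√(-3415980 + t(p, b(5))) = √(-3415980 + (809/27 + 6*1624)) = √(-3415980 + (809/27 + 9744)) = √(-3415980 + 263897/27) = √(-91967563/27) = I*√275902689/9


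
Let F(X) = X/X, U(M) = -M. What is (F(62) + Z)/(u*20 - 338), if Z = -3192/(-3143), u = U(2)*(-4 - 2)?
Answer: -905/44002 ≈ -0.020567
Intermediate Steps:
u = 12 (u = (-1*2)*(-4 - 2) = -2*(-6) = 12)
F(X) = 1
Z = 456/449 (Z = -3192*(-1/3143) = 456/449 ≈ 1.0156)
(F(62) + Z)/(u*20 - 338) = (1 + 456/449)/(12*20 - 338) = 905/(449*(240 - 338)) = (905/449)/(-98) = (905/449)*(-1/98) = -905/44002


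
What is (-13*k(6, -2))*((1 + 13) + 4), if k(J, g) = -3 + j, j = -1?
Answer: 936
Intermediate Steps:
k(J, g) = -4 (k(J, g) = -3 - 1 = -4)
(-13*k(6, -2))*((1 + 13) + 4) = (-13*(-4))*((1 + 13) + 4) = 52*(14 + 4) = 52*18 = 936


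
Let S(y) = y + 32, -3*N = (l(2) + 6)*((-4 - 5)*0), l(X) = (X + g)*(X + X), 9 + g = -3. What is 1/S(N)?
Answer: 1/32 ≈ 0.031250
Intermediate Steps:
g = -12 (g = -9 - 3 = -12)
l(X) = 2*X*(-12 + X) (l(X) = (X - 12)*(X + X) = (-12 + X)*(2*X) = 2*X*(-12 + X))
N = 0 (N = -(2*2*(-12 + 2) + 6)*(-4 - 5)*0/3 = -(2*2*(-10) + 6)*(-9*0)/3 = -(-40 + 6)*0/3 = -(-34)*0/3 = -1/3*0 = 0)
S(y) = 32 + y
1/S(N) = 1/(32 + 0) = 1/32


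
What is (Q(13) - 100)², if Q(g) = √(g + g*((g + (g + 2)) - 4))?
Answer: 10325 - 1000*√13 ≈ 6719.4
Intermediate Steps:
Q(g) = √(g + g*(-2 + 2*g)) (Q(g) = √(g + g*((g + (2 + g)) - 4)) = √(g + g*((2 + 2*g) - 4)) = √(g + g*(-2 + 2*g)))
(Q(13) - 100)² = (√(13*(-1 + 2*13)) - 100)² = (√(13*(-1 + 26)) - 100)² = (√(13*25) - 100)² = (√325 - 100)² = (5*√13 - 100)² = (-100 + 5*√13)²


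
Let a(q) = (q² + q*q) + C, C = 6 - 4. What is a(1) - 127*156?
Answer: -19808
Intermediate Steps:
C = 2
a(q) = 2 + 2*q² (a(q) = (q² + q*q) + 2 = (q² + q²) + 2 = 2*q² + 2 = 2 + 2*q²)
a(1) - 127*156 = (2 + 2*1²) - 127*156 = (2 + 2*1) - 19812 = (2 + 2) - 19812 = 4 - 19812 = -19808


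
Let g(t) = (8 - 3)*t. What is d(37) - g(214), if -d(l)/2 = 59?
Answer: -1188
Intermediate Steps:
g(t) = 5*t
d(l) = -118 (d(l) = -2*59 = -118)
d(37) - g(214) = -118 - 5*214 = -118 - 1*1070 = -118 - 1070 = -1188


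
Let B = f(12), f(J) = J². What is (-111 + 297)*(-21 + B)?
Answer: 22878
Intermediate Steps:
B = 144 (B = 12² = 144)
(-111 + 297)*(-21 + B) = (-111 + 297)*(-21 + 144) = 186*123 = 22878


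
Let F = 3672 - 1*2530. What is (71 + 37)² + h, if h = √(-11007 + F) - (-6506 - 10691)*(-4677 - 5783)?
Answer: -179868956 + I*√9865 ≈ -1.7987e+8 + 99.323*I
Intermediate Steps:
F = 1142 (F = 3672 - 2530 = 1142)
h = -179880620 + I*√9865 (h = √(-11007 + 1142) - (-6506 - 10691)*(-4677 - 5783) = √(-9865) - (-17197)*(-10460) = I*√9865 - 1*179880620 = I*√9865 - 179880620 = -179880620 + I*√9865 ≈ -1.7988e+8 + 99.323*I)
(71 + 37)² + h = (71 + 37)² + (-179880620 + I*√9865) = 108² + (-179880620 + I*√9865) = 11664 + (-179880620 + I*√9865) = -179868956 + I*√9865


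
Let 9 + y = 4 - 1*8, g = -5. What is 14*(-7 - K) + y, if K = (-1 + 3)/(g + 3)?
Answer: -97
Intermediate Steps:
y = -13 (y = -9 + (4 - 1*8) = -9 + (4 - 8) = -9 - 4 = -13)
K = -1 (K = (-1 + 3)/(-5 + 3) = 2/(-2) = 2*(-½) = -1)
14*(-7 - K) + y = 14*(-7 - 1*(-1)) - 13 = 14*(-7 + 1) - 13 = 14*(-6) - 13 = -84 - 13 = -97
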